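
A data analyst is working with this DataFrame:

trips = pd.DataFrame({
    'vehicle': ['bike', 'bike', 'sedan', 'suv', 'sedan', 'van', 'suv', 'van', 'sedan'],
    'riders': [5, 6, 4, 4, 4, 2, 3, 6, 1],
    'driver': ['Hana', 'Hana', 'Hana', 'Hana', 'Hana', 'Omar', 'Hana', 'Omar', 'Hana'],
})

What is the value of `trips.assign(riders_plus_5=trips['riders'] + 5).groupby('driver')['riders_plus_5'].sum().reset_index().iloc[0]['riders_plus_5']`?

add column riders_plus_5 = trips['riders'] + 5:
  vehicle  riders driver  riders_plus_5
0    bike       5   Hana             10
1    bike       6   Hana             11
2   sedan       4   Hana              9
3     suv       4   Hana              9
4   sedan       4   Hana              9
5     van       2   Omar              7
6     suv       3   Hana              8
7     van       6   Omar             11
8   sedan       1   Hana              6
group by driver, sum of riders_plus_5:
driver
Hana    62
Omar    18
Name: riders_plus_5, dtype: int64
reset_index():
  driver  riders_plus_5
0   Hana             62
1   Omar             18

62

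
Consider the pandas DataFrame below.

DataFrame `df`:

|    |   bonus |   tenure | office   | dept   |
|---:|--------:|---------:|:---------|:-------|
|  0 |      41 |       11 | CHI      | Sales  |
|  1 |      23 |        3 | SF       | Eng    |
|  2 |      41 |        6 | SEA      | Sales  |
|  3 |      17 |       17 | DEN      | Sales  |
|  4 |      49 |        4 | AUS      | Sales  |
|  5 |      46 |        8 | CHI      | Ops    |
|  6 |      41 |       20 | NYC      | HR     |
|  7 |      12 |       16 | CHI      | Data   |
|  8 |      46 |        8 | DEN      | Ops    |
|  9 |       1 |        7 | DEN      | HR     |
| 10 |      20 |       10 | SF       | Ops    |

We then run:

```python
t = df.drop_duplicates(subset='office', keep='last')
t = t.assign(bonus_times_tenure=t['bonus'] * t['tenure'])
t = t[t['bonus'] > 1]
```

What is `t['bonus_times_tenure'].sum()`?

1654

drop duplicate office (keep=last):
    bonus  tenure office   dept
2      41       6    SEA  Sales
4      49       4    AUS  Sales
6      41      20    NYC     HR
7      12      16    CHI   Data
9       1       7    DEN     HR
10     20      10     SF    Ops
add column bonus_times_tenure = t['bonus'] * t['tenure']:
    bonus  tenure office   dept  bonus_times_tenure
2      41       6    SEA  Sales                 246
4      49       4    AUS  Sales                 196
6      41      20    NYC     HR                 820
7      12      16    CHI   Data                 192
9       1       7    DEN     HR                   7
10     20      10     SF    Ops                 200
filter rows where bonus > 1:
    bonus  tenure office   dept  bonus_times_tenure
2      41       6    SEA  Sales                 246
4      49       4    AUS  Sales                 196
6      41      20    NYC     HR                 820
7      12      16    CHI   Data                 192
10     20      10     SF    Ops                 200
sum of column 'bonus_times_tenure' → 1654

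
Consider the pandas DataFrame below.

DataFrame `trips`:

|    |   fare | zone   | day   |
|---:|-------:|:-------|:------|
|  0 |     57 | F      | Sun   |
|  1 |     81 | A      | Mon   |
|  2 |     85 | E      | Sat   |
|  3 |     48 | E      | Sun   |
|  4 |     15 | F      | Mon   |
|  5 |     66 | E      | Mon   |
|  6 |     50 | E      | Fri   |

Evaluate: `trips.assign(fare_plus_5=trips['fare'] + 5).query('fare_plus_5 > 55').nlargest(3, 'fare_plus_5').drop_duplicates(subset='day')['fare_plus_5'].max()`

add column fare_plus_5 = trips['fare'] + 5:
   fare zone  day  fare_plus_5
0    57    F  Sun           62
1    81    A  Mon           86
2    85    E  Sat           90
3    48    E  Sun           53
4    15    F  Mon           20
5    66    E  Mon           71
6    50    E  Fri           55
filter rows where fare_plus_5 > 55:
   fare zone  day  fare_plus_5
0    57    F  Sun           62
1    81    A  Mon           86
2    85    E  Sat           90
5    66    E  Mon           71
take 3 rows with largest fare_plus_5:
   fare zone  day  fare_plus_5
2    85    E  Sat           90
1    81    A  Mon           86
5    66    E  Mon           71
drop duplicate day (keep=first):
   fare zone  day  fare_plus_5
2    85    E  Sat           90
1    81    A  Mon           86
The max of column 'fare_plus_5' is 90.

90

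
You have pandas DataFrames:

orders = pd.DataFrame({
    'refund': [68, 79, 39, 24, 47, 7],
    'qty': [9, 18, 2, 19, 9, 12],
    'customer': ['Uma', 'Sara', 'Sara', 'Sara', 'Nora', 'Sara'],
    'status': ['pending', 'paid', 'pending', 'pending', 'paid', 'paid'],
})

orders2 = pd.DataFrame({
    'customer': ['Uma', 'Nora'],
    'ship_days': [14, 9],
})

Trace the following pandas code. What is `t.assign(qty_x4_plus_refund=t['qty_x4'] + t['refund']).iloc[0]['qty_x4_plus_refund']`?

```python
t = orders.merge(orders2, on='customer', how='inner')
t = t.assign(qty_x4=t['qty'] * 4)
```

104

merge on 'customer' (how='inner') → 2 rows:
   refund  qty customer   status  ship_days
0      68    9      Uma  pending         14
1      47    9     Nora     paid          9
add column qty_x4 = t['qty'] * 4:
   refund  qty customer   status  ship_days  qty_x4
0      68    9      Uma  pending         14      36
1      47    9     Nora     paid          9      36
add column qty_x4_plus_refund = t['qty_x4'] + t['refund']:
   refund  qty customer   status  ship_days  qty_x4  qty_x4_plus_refund
0      68    9      Uma  pending         14      36                 104
1      47    9     Nora     paid          9      36                  83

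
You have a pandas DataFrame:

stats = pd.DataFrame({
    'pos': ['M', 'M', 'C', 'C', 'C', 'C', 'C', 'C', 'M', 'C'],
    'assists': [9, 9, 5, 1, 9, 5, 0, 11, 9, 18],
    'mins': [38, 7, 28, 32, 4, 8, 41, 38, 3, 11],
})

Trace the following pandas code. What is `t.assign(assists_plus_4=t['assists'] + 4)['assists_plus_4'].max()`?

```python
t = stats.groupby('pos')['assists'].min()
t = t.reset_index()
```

13

group by pos, min of assists:
pos
C    0
M    9
Name: assists, dtype: int64
reset_index():
  pos  assists
0   C        0
1   M        9
add column assists_plus_4 = t['assists'] + 4:
  pos  assists  assists_plus_4
0   C        0               4
1   M        9              13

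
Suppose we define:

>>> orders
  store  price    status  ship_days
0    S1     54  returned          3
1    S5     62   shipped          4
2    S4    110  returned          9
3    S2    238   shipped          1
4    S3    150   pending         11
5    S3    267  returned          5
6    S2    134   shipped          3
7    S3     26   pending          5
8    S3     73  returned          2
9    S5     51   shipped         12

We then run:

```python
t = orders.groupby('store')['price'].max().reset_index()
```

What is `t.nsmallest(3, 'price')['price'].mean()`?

group by store, max of price:
store
S1     54
S2    238
S3    267
S4    110
S5     62
Name: price, dtype: int64
reset_index():
  store  price
0    S1     54
1    S2    238
2    S3    267
3    S4    110
4    S5     62
take 3 rows with smallest price:
  store  price
0    S1     54
4    S5     62
3    S4    110

75.3333333333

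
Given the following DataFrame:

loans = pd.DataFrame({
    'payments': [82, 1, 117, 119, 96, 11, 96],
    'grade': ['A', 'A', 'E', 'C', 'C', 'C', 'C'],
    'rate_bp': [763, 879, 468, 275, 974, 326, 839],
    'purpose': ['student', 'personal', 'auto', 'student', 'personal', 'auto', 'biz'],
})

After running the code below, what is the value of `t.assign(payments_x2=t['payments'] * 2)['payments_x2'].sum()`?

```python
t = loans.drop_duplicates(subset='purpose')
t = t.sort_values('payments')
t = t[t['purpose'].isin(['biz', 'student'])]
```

drop duplicate purpose (keep=first):
   payments grade  rate_bp   purpose
0        82     A      763   student
1         1     A      879  personal
2       117     E      468      auto
6        96     C      839       biz
sort by payments:
   payments grade  rate_bp   purpose
1         1     A      879  personal
0        82     A      763   student
6        96     C      839       biz
2       117     E      468      auto
filter rows where purpose in ['biz', 'student']:
   payments grade  rate_bp  purpose
0        82     A      763  student
6        96     C      839      biz
add column payments_x2 = t['payments'] * 2:
   payments grade  rate_bp  purpose  payments_x2
0        82     A      763  student          164
6        96     C      839      biz          192
Then the sum of column 'payments_x2': 356

356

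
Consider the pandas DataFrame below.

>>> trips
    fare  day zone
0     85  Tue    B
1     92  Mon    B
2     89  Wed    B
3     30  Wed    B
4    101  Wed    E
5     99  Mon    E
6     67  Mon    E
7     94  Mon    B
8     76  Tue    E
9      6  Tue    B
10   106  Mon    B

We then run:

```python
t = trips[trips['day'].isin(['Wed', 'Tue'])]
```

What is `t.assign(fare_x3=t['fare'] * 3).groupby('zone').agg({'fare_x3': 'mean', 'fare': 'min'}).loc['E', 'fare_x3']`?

265.5

filter rows where day in ['Wed', 'Tue']:
   fare  day zone
0    85  Tue    B
2    89  Wed    B
3    30  Wed    B
4   101  Wed    E
8    76  Tue    E
9     6  Tue    B
add column fare_x3 = t['fare'] * 3:
   fare  day zone  fare_x3
0    85  Tue    B      255
2    89  Wed    B      267
3    30  Wed    B       90
4   101  Wed    E      303
8    76  Tue    E      228
9     6  Tue    B       18
group by zone: mean(fare_x3), min(fare):
      fare_x3  fare
zone               
B       157.5     6
E       265.5    76
So loc['E', 'fare_x3'] = 265.5.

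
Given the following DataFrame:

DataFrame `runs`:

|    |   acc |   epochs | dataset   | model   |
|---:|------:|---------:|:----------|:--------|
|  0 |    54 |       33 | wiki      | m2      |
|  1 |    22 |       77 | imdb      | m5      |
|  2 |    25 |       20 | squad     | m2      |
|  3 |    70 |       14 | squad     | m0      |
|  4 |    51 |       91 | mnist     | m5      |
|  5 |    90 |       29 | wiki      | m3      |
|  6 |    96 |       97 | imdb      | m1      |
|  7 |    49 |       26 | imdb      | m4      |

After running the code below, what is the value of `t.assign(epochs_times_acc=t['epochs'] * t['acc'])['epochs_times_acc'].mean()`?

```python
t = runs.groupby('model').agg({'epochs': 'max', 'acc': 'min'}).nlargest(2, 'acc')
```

5961.0

group by model: max(epochs), min(acc):
       epochs  acc
model             
m0         14   70
m1         97   96
m2         33   25
m3         29   90
m4         26   49
m5         91   22
take 2 rows with largest acc:
       epochs  acc
model             
m1         97   96
m3         29   90
add column epochs_times_acc = t['epochs'] * t['acc']:
       epochs  acc  epochs_times_acc
model                               
m1         97   96              9312
m3         29   90              2610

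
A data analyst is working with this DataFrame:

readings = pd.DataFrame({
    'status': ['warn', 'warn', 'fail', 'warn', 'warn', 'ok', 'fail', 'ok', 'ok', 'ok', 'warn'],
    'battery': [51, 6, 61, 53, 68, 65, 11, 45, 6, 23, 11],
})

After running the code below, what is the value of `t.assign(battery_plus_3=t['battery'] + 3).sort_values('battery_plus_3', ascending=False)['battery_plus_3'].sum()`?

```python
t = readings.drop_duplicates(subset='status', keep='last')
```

drop duplicate status (keep=last):
   status  battery
6    fail       11
9      ok       23
10   warn       11
add column battery_plus_3 = t['battery'] + 3:
   status  battery  battery_plus_3
6    fail       11              14
9      ok       23              26
10   warn       11              14
sort by battery_plus_3 descending:
   status  battery  battery_plus_3
9      ok       23              26
6    fail       11              14
10   warn       11              14
So sum() = 54.

54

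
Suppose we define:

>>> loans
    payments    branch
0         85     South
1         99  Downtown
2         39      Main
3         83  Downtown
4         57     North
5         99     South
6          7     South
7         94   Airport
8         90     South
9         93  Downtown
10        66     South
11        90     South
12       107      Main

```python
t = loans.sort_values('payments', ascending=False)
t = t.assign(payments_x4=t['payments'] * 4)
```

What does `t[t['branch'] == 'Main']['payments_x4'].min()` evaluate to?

156

sort by payments descending:
    payments    branch
12       107      Main
1         99  Downtown
5         99     South
7         94   Airport
9         93  Downtown
8         90     South
11        90     South
0         85     South
3         83  Downtown
10        66     South
4         57     North
2         39      Main
6          7     South
add column payments_x4 = t['payments'] * 4:
    payments    branch  payments_x4
12       107      Main          428
1         99  Downtown          396
5         99     South          396
7         94   Airport          376
9         93  Downtown          372
8         90     South          360
11        90     South          360
0         85     South          340
3         83  Downtown          332
10        66     South          264
4         57     North          228
2         39      Main          156
6          7     South           28
filter rows where branch == 'Main':
    payments branch  payments_x4
12       107   Main          428
2         39   Main          156
Reading off the min of column 'payments_x4', we get 156.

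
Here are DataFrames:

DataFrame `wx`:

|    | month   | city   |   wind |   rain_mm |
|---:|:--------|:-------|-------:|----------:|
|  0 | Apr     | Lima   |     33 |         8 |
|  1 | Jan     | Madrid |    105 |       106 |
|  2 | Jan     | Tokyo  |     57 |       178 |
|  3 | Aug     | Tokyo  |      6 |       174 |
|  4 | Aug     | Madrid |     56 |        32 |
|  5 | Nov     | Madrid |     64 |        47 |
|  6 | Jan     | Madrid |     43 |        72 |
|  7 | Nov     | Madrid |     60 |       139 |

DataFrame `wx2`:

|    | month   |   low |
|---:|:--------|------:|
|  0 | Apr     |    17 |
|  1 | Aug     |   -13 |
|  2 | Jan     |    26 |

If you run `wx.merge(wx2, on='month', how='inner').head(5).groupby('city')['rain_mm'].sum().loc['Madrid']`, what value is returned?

merge on 'month' (how='inner') → 6 rows:
  month    city  wind  rain_mm  low
0   Apr    Lima    33        8   17
1   Jan  Madrid   105      106   26
2   Jan   Tokyo    57      178   26
3   Aug   Tokyo     6      174  -13
4   Aug  Madrid    56       32  -13
5   Jan  Madrid    43       72   26
take first 5 rows:
  month    city  wind  rain_mm  low
0   Apr    Lima    33        8   17
1   Jan  Madrid   105      106   26
2   Jan   Tokyo    57      178   26
3   Aug   Tokyo     6      174  -13
4   Aug  Madrid    56       32  -13
group by city, sum of rain_mm:
city
Lima        8
Madrid    138
Tokyo     352
Name: rain_mm, dtype: int64
Taking the value at index 'Madrid' gives 138.

138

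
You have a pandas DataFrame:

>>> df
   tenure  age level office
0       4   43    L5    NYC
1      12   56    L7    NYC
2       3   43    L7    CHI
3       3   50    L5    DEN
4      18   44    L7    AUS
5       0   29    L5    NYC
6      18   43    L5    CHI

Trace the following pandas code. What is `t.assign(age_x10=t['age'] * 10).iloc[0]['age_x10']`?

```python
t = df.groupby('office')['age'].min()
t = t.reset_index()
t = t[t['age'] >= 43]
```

group by office, min of age:
office
AUS    44
CHI    43
DEN    50
NYC    29
Name: age, dtype: int64
reset_index():
  office  age
0    AUS   44
1    CHI   43
2    DEN   50
3    NYC   29
filter rows where age >= 43:
  office  age
0    AUS   44
1    CHI   43
2    DEN   50
add column age_x10 = t['age'] * 10:
  office  age  age_x10
0    AUS   44      440
1    CHI   43      430
2    DEN   50      500

440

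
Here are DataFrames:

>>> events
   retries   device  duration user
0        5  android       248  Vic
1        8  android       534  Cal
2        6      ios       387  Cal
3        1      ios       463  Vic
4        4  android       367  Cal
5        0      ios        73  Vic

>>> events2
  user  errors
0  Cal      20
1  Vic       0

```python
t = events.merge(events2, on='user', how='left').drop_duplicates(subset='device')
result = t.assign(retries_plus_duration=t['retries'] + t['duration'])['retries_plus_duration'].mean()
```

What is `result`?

323.0

merge on 'user' (how='left') → 6 rows:
   retries   device  duration user  errors
0        5  android       248  Vic       0
1        8  android       534  Cal      20
2        6      ios       387  Cal      20
3        1      ios       463  Vic       0
4        4  android       367  Cal      20
5        0      ios        73  Vic       0
drop duplicate device (keep=first):
   retries   device  duration user  errors
0        5  android       248  Vic       0
2        6      ios       387  Cal      20
add column retries_plus_duration = t['retries'] + t['duration']:
   retries   device  duration user  errors  retries_plus_duration
0        5  android       248  Vic       0                    253
2        6      ios       387  Cal      20                    393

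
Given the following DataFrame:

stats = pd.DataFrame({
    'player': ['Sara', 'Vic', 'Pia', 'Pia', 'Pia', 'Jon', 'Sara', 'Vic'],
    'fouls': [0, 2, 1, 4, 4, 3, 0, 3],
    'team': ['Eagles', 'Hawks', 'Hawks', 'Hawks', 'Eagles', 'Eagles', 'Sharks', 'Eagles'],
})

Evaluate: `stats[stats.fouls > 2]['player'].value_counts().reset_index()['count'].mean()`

filter rows where fouls > 2:
  player  fouls    team
3    Pia      4   Hawks
4    Pia      4  Eagles
5    Jon      3  Eagles
7    Vic      3  Eagles
value_counts of player:
player
Pia    2
Jon    1
Vic    1
Name: count, dtype: int64
reset_index():
  player  count
0    Pia      2
1    Jon      1
2    Vic      1

1.33333333333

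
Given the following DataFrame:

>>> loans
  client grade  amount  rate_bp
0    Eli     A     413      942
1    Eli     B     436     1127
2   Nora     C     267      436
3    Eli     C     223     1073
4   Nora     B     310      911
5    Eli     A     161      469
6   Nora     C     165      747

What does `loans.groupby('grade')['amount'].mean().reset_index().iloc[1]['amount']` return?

group by grade, mean of amount:
grade
A    287.000000
B    373.000000
C    218.333333
Name: amount, dtype: float64
reset_index():
  grade      amount
0     A  287.000000
1     B  373.000000
2     C  218.333333
The value at position 1, column 'amount' is 373.0.

373.0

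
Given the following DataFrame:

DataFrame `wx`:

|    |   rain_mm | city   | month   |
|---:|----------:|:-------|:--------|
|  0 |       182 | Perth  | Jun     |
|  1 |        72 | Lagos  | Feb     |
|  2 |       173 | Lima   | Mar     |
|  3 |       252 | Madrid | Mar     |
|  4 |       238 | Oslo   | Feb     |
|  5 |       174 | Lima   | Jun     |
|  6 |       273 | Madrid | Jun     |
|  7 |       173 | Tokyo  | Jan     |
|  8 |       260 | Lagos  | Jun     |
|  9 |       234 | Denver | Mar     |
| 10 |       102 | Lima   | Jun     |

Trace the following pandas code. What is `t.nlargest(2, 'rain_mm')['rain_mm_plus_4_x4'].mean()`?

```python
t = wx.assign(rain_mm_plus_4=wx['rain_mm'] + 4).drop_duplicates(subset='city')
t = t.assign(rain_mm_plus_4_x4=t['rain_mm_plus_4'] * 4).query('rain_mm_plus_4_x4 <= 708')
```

add column rain_mm_plus_4 = wx['rain_mm'] + 4:
    rain_mm    city month  rain_mm_plus_4
0       182   Perth   Jun             186
1        72   Lagos   Feb              76
2       173    Lima   Mar             177
3       252  Madrid   Mar             256
4       238    Oslo   Feb             242
5       174    Lima   Jun             178
6       273  Madrid   Jun             277
7       173   Tokyo   Jan             177
8       260   Lagos   Jun             264
9       234  Denver   Mar             238
10      102    Lima   Jun             106
drop duplicate city (keep=first):
   rain_mm    city month  rain_mm_plus_4
0      182   Perth   Jun             186
1       72   Lagos   Feb              76
2      173    Lima   Mar             177
3      252  Madrid   Mar             256
4      238    Oslo   Feb             242
7      173   Tokyo   Jan             177
9      234  Denver   Mar             238
add column rain_mm_plus_4_x4 = t['rain_mm_plus_4'] * 4:
   rain_mm    city month  rain_mm_plus_4  rain_mm_plus_4_x4
0      182   Perth   Jun             186                744
1       72   Lagos   Feb              76                304
2      173    Lima   Mar             177                708
3      252  Madrid   Mar             256               1024
4      238    Oslo   Feb             242                968
7      173   Tokyo   Jan             177                708
9      234  Denver   Mar             238                952
filter rows where rain_mm_plus_4_x4 <= 708:
   rain_mm   city month  rain_mm_plus_4  rain_mm_plus_4_x4
1       72  Lagos   Feb              76                304
2      173   Lima   Mar             177                708
7      173  Tokyo   Jan             177                708
take 2 rows with largest rain_mm:
   rain_mm   city month  rain_mm_plus_4  rain_mm_plus_4_x4
2      173   Lima   Mar             177                708
7      173  Tokyo   Jan             177                708
Finally, mean of column 'rain_mm_plus_4_x4' = 708.0.

708.0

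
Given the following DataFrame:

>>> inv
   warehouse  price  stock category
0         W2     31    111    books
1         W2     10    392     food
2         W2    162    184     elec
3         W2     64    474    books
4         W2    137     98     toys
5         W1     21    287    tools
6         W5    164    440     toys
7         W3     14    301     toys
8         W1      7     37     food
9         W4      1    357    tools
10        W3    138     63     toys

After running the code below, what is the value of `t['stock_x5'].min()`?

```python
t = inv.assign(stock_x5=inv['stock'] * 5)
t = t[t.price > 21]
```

315

add column stock_x5 = inv['stock'] * 5:
   warehouse  price  stock category  stock_x5
0         W2     31    111    books       555
1         W2     10    392     food      1960
2         W2    162    184     elec       920
3         W2     64    474    books      2370
4         W2    137     98     toys       490
5         W1     21    287    tools      1435
6         W5    164    440     toys      2200
7         W3     14    301     toys      1505
8         W1      7     37     food       185
9         W4      1    357    tools      1785
10        W3    138     63     toys       315
filter rows where price > 21:
   warehouse  price  stock category  stock_x5
0         W2     31    111    books       555
2         W2    162    184     elec       920
3         W2     64    474    books      2370
4         W2    137     98     toys       490
6         W5    164    440     toys      2200
10        W3    138     63     toys       315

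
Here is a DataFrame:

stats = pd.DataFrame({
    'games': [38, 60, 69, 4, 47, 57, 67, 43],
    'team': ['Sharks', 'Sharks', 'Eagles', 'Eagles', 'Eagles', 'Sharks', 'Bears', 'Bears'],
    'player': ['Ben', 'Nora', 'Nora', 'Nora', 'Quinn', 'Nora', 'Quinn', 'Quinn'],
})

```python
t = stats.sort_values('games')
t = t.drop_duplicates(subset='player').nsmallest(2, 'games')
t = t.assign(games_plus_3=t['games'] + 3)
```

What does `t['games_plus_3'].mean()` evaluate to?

sort by games:
   games    team player
3      4  Eagles   Nora
0     38  Sharks    Ben
7     43   Bears  Quinn
4     47  Eagles  Quinn
5     57  Sharks   Nora
1     60  Sharks   Nora
6     67   Bears  Quinn
2     69  Eagles   Nora
drop duplicate player (keep=first):
   games    team player
3      4  Eagles   Nora
0     38  Sharks    Ben
7     43   Bears  Quinn
take 2 rows with smallest games:
   games    team player
3      4  Eagles   Nora
0     38  Sharks    Ben
add column games_plus_3 = t['games'] + 3:
   games    team player  games_plus_3
3      4  Eagles   Nora             7
0     38  Sharks    Ben            41
Hence 24.0.

24.0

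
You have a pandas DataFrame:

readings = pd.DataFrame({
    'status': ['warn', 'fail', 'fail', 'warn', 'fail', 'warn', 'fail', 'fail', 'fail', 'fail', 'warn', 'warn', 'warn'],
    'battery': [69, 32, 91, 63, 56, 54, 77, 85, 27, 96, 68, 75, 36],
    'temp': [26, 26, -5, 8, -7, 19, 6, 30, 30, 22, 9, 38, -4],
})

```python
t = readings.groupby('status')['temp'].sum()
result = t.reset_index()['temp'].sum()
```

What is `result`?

198

group by status, sum of temp:
status
fail    102
warn     96
Name: temp, dtype: int64
reset_index():
  status  temp
0   fail   102
1   warn    96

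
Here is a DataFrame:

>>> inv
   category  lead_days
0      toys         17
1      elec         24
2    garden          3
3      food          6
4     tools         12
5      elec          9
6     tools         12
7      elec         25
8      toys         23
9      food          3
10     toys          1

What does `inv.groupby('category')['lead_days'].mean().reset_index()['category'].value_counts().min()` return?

group by category, mean of lead_days:
category
elec      19.333333
food       4.500000
garden     3.000000
tools     12.000000
toys      13.666667
Name: lead_days, dtype: float64
reset_index():
  category  lead_days
0     elec  19.333333
1     food   4.500000
2   garden   3.000000
3    tools  12.000000
4     toys  13.666667
value_counts of category:
category
elec      1
food      1
garden    1
tools     1
toys      1
Name: count, dtype: int64

1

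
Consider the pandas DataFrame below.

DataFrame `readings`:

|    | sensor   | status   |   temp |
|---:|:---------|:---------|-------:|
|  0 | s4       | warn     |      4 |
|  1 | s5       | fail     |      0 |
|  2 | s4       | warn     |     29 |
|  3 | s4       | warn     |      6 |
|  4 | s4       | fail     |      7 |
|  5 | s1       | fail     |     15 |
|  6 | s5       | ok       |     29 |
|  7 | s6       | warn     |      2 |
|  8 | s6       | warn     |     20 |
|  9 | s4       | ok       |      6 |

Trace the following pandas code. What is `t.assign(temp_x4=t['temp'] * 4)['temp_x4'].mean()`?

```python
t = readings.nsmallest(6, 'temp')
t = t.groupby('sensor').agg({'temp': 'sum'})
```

33.3333333333

take 6 rows with smallest temp:
  sensor status  temp
1     s5   fail     0
7     s6   warn     2
0     s4   warn     4
3     s4   warn     6
9     s4     ok     6
4     s4   fail     7
group by sensor, sum of temp:
        temp
sensor      
s4        23
s5         0
s6         2
add column temp_x4 = t['temp'] * 4:
        temp  temp_x4
sensor               
s4        23       92
s5         0        0
s6         2        8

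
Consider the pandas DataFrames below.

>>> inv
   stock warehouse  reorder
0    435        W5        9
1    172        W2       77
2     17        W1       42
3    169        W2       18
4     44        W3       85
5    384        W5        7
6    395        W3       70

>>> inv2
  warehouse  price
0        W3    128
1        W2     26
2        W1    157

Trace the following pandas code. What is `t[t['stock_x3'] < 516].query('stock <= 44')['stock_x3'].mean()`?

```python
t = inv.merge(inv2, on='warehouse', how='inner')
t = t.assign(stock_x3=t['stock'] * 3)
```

merge on 'warehouse' (how='inner') → 5 rows:
   stock warehouse  reorder  price
0    172        W2       77     26
1     17        W1       42    157
2    169        W2       18     26
3     44        W3       85    128
4    395        W3       70    128
add column stock_x3 = t['stock'] * 3:
   stock warehouse  reorder  price  stock_x3
0    172        W2       77     26       516
1     17        W1       42    157        51
2    169        W2       18     26       507
3     44        W3       85    128       132
4    395        W3       70    128      1185
filter rows where stock_x3 < 516:
   stock warehouse  reorder  price  stock_x3
1     17        W1       42    157        51
2    169        W2       18     26       507
3     44        W3       85    128       132
filter rows where stock <= 44:
   stock warehouse  reorder  price  stock_x3
1     17        W1       42    157        51
3     44        W3       85    128       132
So mean() = 91.5.

91.5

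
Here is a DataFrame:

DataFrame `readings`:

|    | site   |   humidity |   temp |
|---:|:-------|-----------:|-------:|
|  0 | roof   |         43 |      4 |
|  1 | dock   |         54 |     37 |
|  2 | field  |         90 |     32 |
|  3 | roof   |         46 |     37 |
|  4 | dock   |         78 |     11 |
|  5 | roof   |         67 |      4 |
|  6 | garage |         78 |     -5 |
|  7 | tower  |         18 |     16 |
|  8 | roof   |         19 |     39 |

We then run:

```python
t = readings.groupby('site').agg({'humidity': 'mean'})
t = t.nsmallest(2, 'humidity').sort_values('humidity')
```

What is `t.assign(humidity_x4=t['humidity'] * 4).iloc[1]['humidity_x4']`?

group by site, mean of humidity:
        humidity
site            
dock       66.00
field      90.00
garage     78.00
roof       43.75
tower      18.00
take 2 rows with smallest humidity:
       humidity
site           
tower     18.00
roof      43.75
sort by humidity:
       humidity
site           
tower     18.00
roof      43.75
add column humidity_x4 = t['humidity'] * 4:
       humidity  humidity_x4
site                        
tower     18.00         72.0
roof      43.75        175.0

175.0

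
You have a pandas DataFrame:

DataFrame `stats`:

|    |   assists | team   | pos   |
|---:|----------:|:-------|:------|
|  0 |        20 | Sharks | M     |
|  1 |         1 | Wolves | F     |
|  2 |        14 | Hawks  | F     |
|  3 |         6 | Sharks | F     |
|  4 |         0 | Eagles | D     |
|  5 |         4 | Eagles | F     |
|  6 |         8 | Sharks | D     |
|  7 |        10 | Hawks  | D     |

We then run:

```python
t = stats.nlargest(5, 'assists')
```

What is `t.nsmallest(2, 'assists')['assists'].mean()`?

take 5 rows with largest assists:
   assists    team pos
0       20  Sharks   M
2       14   Hawks   F
7       10   Hawks   D
6        8  Sharks   D
3        6  Sharks   F
take 2 rows with smallest assists:
   assists    team pos
3        6  Sharks   F
6        8  Sharks   D
So mean() = 7.0.

7.0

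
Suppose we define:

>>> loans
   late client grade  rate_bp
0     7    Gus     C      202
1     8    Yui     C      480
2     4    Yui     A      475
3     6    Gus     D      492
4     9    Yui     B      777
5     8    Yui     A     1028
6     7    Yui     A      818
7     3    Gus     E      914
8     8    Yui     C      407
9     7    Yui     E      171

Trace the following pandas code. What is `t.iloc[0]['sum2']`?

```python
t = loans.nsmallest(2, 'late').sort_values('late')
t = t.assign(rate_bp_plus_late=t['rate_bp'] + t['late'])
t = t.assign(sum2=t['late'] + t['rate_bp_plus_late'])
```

take 2 rows with smallest late:
   late client grade  rate_bp
7     3    Gus     E      914
2     4    Yui     A      475
sort by late:
   late client grade  rate_bp
7     3    Gus     E      914
2     4    Yui     A      475
add column rate_bp_plus_late = t['rate_bp'] + t['late']:
   late client grade  rate_bp  rate_bp_plus_late
7     3    Gus     E      914                917
2     4    Yui     A      475                479
add column sum2 = t['late'] + t['rate_bp_plus_late']:
   late client grade  rate_bp  rate_bp_plus_late  sum2
7     3    Gus     E      914                917   920
2     4    Yui     A      475                479   483

920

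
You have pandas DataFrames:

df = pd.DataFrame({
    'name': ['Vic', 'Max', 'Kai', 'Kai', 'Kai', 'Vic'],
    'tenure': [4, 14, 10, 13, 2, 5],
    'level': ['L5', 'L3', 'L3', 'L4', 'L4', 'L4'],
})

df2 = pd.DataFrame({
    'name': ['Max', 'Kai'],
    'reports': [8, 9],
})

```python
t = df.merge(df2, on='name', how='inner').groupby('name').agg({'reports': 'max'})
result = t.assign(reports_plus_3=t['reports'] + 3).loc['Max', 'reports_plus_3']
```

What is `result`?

11

merge on 'name' (how='inner') → 4 rows:
  name  tenure level  reports
0  Max      14    L3        8
1  Kai      10    L3        9
2  Kai      13    L4        9
3  Kai       2    L4        9
group by name, max of reports:
      reports
name         
Kai         9
Max         8
add column reports_plus_3 = t['reports'] + 3:
      reports  reports_plus_3
name                         
Kai         9              12
Max         8              11
value at row 'Max', column 'reports_plus_3' → 11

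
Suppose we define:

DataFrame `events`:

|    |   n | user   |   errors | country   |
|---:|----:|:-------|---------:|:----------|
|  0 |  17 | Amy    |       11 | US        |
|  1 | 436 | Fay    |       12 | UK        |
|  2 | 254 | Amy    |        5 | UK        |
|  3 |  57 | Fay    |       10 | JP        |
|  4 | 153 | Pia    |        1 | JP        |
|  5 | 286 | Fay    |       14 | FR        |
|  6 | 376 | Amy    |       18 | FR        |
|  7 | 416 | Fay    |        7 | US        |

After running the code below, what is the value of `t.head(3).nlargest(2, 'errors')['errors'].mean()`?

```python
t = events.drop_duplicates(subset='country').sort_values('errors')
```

11.5

drop duplicate country (keep=first):
     n user  errors country
0   17  Amy      11      US
1  436  Fay      12      UK
3   57  Fay      10      JP
5  286  Fay      14      FR
sort by errors:
     n user  errors country
3   57  Fay      10      JP
0   17  Amy      11      US
1  436  Fay      12      UK
5  286  Fay      14      FR
take first 3 rows:
     n user  errors country
3   57  Fay      10      JP
0   17  Amy      11      US
1  436  Fay      12      UK
take 2 rows with largest errors:
     n user  errors country
1  436  Fay      12      UK
0   17  Amy      11      US
So mean() = 11.5.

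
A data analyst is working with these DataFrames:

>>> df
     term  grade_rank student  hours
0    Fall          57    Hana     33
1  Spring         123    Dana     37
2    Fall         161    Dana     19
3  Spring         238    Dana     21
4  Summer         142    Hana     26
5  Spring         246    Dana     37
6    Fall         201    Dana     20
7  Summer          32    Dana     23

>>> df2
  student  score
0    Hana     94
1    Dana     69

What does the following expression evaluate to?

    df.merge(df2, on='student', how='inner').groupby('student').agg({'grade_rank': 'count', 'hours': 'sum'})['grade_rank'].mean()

4.0

merge on 'student' (how='inner') → 8 rows:
     term  grade_rank student  hours  score
0    Fall          57    Hana     33     94
1  Spring         123    Dana     37     69
2    Fall         161    Dana     19     69
3  Spring         238    Dana     21     69
4  Summer         142    Hana     26     94
5  Spring         246    Dana     37     69
6    Fall         201    Dana     20     69
7  Summer          32    Dana     23     69
group by student: count(grade_rank), sum(hours):
         grade_rank  hours
student                   
Dana              6    157
Hana              2     59
So mean() = 4.0.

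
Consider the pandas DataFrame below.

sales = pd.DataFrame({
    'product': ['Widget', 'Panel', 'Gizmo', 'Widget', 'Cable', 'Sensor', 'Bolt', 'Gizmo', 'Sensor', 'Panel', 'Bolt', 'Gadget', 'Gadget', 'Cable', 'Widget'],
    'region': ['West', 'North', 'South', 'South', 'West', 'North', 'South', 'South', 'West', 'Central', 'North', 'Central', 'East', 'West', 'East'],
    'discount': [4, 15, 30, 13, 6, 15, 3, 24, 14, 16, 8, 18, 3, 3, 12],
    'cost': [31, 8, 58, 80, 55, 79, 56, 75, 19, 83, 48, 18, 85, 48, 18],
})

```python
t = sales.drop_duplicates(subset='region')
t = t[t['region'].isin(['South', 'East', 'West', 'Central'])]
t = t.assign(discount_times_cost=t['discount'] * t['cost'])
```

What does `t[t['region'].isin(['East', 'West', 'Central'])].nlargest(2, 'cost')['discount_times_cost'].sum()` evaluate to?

drop duplicate region (keep=first):
   product   region  discount  cost
0   Widget     West         4    31
1    Panel    North        15     8
2    Gizmo    South        30    58
9    Panel  Central        16    83
12  Gadget     East         3    85
filter rows where region in ['South', 'East', 'West', 'Central']:
   product   region  discount  cost
0   Widget     West         4    31
2    Gizmo    South        30    58
9    Panel  Central        16    83
12  Gadget     East         3    85
add column discount_times_cost = t['discount'] * t['cost']:
   product   region  discount  cost  discount_times_cost
0   Widget     West         4    31                  124
2    Gizmo    South        30    58                 1740
9    Panel  Central        16    83                 1328
12  Gadget     East         3    85                  255
filter rows where region in ['East', 'West', 'Central']:
   product   region  discount  cost  discount_times_cost
0   Widget     West         4    31                  124
9    Panel  Central        16    83                 1328
12  Gadget     East         3    85                  255
take 2 rows with largest cost:
   product   region  discount  cost  discount_times_cost
12  Gadget     East         3    85                  255
9    Panel  Central        16    83                 1328
sum of column 'discount_times_cost' → 1583

1583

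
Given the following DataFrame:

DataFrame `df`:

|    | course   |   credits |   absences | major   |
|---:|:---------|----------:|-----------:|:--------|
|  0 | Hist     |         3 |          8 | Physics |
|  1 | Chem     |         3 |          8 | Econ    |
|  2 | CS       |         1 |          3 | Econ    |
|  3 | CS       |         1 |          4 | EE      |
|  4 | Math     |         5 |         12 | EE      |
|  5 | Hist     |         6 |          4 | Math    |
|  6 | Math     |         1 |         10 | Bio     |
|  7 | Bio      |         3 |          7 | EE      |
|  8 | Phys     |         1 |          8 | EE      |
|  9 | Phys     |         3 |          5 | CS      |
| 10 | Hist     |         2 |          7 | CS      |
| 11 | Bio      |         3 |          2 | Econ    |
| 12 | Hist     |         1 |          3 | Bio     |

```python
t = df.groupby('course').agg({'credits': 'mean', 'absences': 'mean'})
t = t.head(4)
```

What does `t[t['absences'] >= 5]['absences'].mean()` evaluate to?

group by course: mean(credits), mean(absences):
        credits  absences
course                   
Bio         3.0       4.5
CS          1.0       3.5
Chem        3.0       8.0
Hist        3.0       5.5
Math        3.0      11.0
Phys        2.0       6.5
take first 4 rows:
        credits  absences
course                   
Bio         3.0       4.5
CS          1.0       3.5
Chem        3.0       8.0
Hist        3.0       5.5
filter rows where absences >= 5:
        credits  absences
course                   
Chem        3.0       8.0
Hist        3.0       5.5

6.75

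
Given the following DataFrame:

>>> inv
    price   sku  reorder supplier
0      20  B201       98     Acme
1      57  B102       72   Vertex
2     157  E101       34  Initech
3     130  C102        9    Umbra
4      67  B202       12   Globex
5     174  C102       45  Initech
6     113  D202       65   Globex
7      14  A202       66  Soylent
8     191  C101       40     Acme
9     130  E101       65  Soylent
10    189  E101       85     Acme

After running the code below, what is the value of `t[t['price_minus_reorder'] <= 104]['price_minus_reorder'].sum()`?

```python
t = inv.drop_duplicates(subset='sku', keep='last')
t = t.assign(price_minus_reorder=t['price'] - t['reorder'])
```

drop duplicate sku (keep=last):
    price   sku  reorder supplier
0      20  B201       98     Acme
1      57  B102       72   Vertex
4      67  B202       12   Globex
5     174  C102       45  Initech
6     113  D202       65   Globex
7      14  A202       66  Soylent
8     191  C101       40     Acme
10    189  E101       85     Acme
add column price_minus_reorder = t['price'] - t['reorder']:
    price   sku  reorder supplier  price_minus_reorder
0      20  B201       98     Acme                  -78
1      57  B102       72   Vertex                  -15
4      67  B202       12   Globex                   55
5     174  C102       45  Initech                  129
6     113  D202       65   Globex                   48
7      14  A202       66  Soylent                  -52
8     191  C101       40     Acme                  151
10    189  E101       85     Acme                  104
filter rows where price_minus_reorder <= 104:
    price   sku  reorder supplier  price_minus_reorder
0      20  B201       98     Acme                  -78
1      57  B102       72   Vertex                  -15
4      67  B202       12   Globex                   55
6     113  D202       65   Globex                   48
7      14  A202       66  Soylent                  -52
10    189  E101       85     Acme                  104
Then the sum of column 'price_minus_reorder': 62

62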